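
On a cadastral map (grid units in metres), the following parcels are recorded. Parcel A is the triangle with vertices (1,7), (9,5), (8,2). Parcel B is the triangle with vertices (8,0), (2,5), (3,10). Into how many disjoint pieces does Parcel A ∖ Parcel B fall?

Parcel A ∖ Parcel B splits into 2 disjoint pieces (area 0.3792, area 7.9444).

2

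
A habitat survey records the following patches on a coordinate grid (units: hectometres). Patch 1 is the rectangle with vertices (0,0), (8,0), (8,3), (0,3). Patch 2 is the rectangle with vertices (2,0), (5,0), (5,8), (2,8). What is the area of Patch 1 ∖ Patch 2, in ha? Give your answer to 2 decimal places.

|Patch 1∩Patch 2|: x∈[2,5], y∈[0,3] → 3·3 = 9.
|Patch 1| = 24.
|Patch 1 ∖ Patch 2| = |Patch 1| − |Patch 1∩Patch 2| = 24 − 9 = 15.00.

15.00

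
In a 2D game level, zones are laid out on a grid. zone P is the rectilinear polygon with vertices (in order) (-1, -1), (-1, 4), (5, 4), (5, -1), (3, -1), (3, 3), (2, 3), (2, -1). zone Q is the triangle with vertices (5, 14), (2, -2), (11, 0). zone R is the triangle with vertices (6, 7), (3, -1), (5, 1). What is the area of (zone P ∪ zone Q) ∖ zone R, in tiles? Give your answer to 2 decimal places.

80.03

|zone P ∪ zone Q| = 85.0312.
|(zone P ∪ zone Q) ∩ zone R| = 5.
|(zone P ∪ zone Q) ∖ zone R| = 85.0312 − 5 = 80.03.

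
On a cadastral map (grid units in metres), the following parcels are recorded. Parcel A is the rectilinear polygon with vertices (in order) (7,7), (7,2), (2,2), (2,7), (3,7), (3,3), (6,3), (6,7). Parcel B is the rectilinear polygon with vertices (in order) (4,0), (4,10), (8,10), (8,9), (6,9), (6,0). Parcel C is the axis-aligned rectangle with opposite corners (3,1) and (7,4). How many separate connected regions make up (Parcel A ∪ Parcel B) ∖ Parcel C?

(Parcel A ∪ Parcel B) ∖ Parcel C splits into 3 disjoint pieces (area 2, area 5, area 17).

3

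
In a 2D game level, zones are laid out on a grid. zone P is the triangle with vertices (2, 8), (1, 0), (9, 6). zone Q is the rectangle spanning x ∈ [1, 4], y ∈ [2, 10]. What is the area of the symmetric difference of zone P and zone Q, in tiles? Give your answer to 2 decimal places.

|zone P| = 29, |zone Q| = 24, |zone P∩zone Q| = 13.6369.
|zone P △ zone Q| = |zone P| + |zone Q| − 2·|zone P∩zone Q| = 29 + 24 − 27.2738 = 25.73.

25.73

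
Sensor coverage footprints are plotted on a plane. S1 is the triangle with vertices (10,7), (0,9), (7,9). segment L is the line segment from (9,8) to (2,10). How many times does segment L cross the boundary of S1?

The segment meets the boundary at (5.5,9), (8.125,8.25).

2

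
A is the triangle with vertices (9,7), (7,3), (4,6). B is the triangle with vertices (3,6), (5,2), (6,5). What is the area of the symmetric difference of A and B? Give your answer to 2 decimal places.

|A| = 9, |B| = 5, |A∩B| = 0.625.
|A △ B| = |A| + |B| − 2·|A∩B| = 9 + 5 − 1.25 = 12.75.

12.75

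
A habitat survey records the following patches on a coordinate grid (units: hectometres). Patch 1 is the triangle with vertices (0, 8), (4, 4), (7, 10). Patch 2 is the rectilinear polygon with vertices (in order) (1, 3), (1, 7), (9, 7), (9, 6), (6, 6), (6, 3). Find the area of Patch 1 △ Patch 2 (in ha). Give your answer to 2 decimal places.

|Patch 1| = 18, |Patch 2| = 23, |Patch 1∩Patch 2| = 6.75.
|Patch 1 △ Patch 2| = |Patch 1| + |Patch 2| − 2·|Patch 1∩Patch 2| = 18 + 23 − 13.5 = 27.50.

27.50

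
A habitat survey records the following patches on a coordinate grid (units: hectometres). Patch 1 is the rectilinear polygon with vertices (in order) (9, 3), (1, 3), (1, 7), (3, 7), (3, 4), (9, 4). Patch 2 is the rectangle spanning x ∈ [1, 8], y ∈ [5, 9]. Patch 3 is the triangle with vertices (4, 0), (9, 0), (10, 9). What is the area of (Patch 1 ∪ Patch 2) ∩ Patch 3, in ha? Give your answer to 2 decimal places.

|Patch 1 ∪ Patch 2| = 38.
|(Patch 1 ∪ Patch 2) ∩ Patch 3| = 3.00.

3.00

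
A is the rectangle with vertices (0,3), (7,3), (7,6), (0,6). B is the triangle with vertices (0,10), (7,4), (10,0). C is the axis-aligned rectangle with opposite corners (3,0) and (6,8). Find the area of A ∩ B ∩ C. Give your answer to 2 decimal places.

1.24

The intersection is the polygon with vertices (4,6), (4.667,6), (6,4.857), (6,4).
By the shoelace formula its area is 1.24.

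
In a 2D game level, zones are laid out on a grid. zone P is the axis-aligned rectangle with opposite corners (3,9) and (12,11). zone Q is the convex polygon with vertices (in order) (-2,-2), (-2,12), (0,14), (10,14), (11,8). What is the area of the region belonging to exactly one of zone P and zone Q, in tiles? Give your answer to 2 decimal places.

|zone P| = 18, |zone Q| = 138, |zone P∩zone Q| = 15.3333.
|zone P △ zone Q| = |zone P| + |zone Q| − 2·|zone P∩zone Q| = 18 + 138 − 30.6667 = 125.33.

125.33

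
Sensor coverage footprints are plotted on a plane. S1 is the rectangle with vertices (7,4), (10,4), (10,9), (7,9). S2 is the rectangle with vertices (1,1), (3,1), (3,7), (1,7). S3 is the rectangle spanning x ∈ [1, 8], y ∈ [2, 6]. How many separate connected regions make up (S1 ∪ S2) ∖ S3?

(S1 ∪ S2) ∖ S3 splits into 3 disjoint pieces (area 13, area 2, area 2).

3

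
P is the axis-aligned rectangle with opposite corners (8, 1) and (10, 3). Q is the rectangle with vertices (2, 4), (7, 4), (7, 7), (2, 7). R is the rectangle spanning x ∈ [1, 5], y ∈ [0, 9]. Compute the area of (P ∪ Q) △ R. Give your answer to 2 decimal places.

37.00

|P ∪ Q| = 19.
|(P ∪ Q) ∩ R| = 9.
|(P ∪ Q) △ R| = 19 + 36 − 18 = 37.00.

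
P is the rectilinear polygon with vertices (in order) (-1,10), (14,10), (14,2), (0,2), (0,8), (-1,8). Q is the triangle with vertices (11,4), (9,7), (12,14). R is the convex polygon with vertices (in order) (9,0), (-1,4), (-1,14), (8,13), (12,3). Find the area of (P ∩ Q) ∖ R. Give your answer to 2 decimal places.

|P ∩ Q| = 8.8714.
|(P ∩ Q) ∩ R| = 3.8228.
|(P ∩ Q) ∖ R| = 8.8714 − 3.8228 = 5.05.

5.05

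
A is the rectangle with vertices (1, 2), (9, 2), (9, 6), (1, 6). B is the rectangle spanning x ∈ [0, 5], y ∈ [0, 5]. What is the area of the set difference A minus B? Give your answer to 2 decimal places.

|A∩B|: x∈[1,5], y∈[2,5] → 4·3 = 12.
|A| = 32.
|A ∖ B| = |A| − |A∩B| = 32 − 12 = 20.00.

20.00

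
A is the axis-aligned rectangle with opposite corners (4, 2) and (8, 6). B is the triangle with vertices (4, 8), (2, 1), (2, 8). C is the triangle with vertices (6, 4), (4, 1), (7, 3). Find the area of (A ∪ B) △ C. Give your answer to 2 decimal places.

|A ∪ B| = 23.
|(A ∪ B) ∩ C| = 2.0833.
|(A ∪ B) △ C| = 23 + 2.5 − 4.1667 = 21.33.

21.33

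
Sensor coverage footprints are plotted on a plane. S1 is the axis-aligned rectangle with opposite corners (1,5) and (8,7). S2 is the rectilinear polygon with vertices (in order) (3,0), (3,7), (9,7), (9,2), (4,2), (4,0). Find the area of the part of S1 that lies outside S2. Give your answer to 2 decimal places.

4.00

|S1| = 14, |S1∩S2| = 10.
|S1 ∖ S2| = |S1| − |S1∩S2| = 14 − 10 = 4.00.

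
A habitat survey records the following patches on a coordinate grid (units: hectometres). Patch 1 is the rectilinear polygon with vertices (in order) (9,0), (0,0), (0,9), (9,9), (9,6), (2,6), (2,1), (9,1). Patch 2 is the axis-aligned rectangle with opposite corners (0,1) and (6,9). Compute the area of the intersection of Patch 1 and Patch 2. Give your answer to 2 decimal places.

28.00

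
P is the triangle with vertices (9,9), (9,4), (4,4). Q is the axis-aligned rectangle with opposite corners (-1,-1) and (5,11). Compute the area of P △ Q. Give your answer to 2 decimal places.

|P| = 12.5, |Q| = 72, |P∩Q| = 0.5.
|P △ Q| = |P| + |Q| − 2·|P∩Q| = 12.5 + 72 − 1 = 83.50.

83.50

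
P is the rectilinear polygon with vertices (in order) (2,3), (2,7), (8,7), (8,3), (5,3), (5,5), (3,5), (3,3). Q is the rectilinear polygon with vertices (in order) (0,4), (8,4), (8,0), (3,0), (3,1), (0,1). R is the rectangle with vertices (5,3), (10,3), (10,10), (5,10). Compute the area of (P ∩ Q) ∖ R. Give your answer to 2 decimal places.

|P ∩ Q| = 4.
|(P ∩ Q) ∩ R| = 3.
|(P ∩ Q) ∖ R| = 4 − 3 = 1.00.

1.00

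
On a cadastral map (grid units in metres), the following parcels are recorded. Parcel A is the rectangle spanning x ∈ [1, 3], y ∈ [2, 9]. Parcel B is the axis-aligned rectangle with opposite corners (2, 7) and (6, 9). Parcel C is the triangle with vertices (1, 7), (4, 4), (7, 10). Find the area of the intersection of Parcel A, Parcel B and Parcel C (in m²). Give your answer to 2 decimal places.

The intersection is the polygon with vertices (2,7), (2,7.5), (3,8), (3,7).
By the shoelace formula its area is 0.75.

0.75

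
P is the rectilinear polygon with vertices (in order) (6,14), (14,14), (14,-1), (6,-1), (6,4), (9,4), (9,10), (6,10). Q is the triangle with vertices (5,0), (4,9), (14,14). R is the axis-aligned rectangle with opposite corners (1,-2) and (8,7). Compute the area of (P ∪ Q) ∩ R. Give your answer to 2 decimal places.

24.80

|P ∪ Q| = 132.1349.
|(P ∪ Q) ∩ R| = 24.80.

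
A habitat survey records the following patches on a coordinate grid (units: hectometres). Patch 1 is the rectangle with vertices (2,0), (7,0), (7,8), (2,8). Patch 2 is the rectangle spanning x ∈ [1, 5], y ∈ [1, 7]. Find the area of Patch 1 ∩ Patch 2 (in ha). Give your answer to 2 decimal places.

18.00

|Patch 1∩Patch 2|: x∈[2,5], y∈[1,7] → 3·6 = 18.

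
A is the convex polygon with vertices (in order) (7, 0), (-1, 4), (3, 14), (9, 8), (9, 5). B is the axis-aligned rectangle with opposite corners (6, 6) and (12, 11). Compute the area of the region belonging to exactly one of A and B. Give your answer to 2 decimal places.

|A| = 81, |B| = 30, |A∩B| = 10.5.
|A △ B| = |A| + |B| − 2·|A∩B| = 81 + 30 − 21 = 90.00.

90.00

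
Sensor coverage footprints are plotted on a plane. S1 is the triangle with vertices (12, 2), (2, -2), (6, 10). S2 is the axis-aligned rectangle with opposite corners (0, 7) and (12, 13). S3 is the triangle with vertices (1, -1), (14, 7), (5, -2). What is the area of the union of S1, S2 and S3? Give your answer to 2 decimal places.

124.81

By inclusion–exclusion:
Individual areas: |S1| = 52, |S2| = 72, |S3| = 22.5.
|S1∩S2| = 4.875.
|S1∩S3| = 16.8131.
|S2∩S3| = 0.
|S1∩S2∩S3| = 0.
|S1 ∪ S2 ∪ S3| = 146.5 − 21.6881 + 0 = 124.81.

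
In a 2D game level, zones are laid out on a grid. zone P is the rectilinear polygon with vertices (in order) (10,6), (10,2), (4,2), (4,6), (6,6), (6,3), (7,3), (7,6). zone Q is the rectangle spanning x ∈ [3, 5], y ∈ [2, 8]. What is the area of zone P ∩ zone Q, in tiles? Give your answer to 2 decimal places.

The intersection is the polygon with vertices (4,2), (4,6), (5,6), (5,2).
By the shoelace formula its area is 4.00.

4.00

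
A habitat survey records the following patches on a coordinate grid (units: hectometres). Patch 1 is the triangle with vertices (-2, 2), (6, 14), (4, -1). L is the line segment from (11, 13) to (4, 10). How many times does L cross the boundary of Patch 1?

1

The segment meets the boundary at (5.556,10.667).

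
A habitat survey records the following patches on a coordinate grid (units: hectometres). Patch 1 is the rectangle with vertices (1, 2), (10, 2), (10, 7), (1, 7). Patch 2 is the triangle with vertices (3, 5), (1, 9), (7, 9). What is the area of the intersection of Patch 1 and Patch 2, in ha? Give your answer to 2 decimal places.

The intersection is the polygon with vertices (5,7), (3,5), (2,7).
By the shoelace formula its area is 3.00.

3.00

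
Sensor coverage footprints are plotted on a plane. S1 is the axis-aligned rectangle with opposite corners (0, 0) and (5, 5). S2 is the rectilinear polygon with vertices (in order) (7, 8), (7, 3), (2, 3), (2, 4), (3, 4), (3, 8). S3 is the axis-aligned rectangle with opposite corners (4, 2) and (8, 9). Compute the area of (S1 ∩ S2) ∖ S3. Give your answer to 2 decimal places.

3.00

|S1 ∩ S2| = 5.
|(S1 ∩ S2) ∩ S3| = 2.
|(S1 ∩ S2) ∖ S3| = 5 − 2 = 3.00.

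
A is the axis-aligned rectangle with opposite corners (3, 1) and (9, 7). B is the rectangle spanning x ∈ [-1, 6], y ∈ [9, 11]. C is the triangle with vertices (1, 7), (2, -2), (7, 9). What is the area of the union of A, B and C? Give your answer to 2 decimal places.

By inclusion–exclusion:
Individual areas: |A| = 36, |B| = 14, |C| = 28.
|A∩B| = 0 (no overlap).
|A∩C| = 10.3636.
|B∩C| = 0.
|A∩B∩C| = 0.
|A ∪ B ∪ C| = 78 − 10.3636 + 0 = 67.64.

67.64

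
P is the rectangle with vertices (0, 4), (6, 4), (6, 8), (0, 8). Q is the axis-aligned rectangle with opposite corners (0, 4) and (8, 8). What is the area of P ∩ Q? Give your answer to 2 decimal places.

|P∩Q|: x∈[0,6], y∈[4,8] → 6·4 = 24.

24.00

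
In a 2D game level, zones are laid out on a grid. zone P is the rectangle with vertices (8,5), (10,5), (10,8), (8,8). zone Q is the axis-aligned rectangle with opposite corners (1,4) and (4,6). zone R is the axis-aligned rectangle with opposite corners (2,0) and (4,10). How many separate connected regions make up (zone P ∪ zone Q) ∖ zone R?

(zone P ∪ zone Q) ∖ zone R splits into 2 disjoint pieces (area 6, area 2).

2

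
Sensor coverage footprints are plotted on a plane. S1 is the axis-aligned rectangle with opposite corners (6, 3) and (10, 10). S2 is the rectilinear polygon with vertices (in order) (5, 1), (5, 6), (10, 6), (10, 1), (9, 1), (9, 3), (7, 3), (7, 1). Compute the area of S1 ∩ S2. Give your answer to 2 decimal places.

The intersection is the polygon with vertices (10,3), (9,3), (7,3), (6,3), (6,6), (10,6).
By the shoelace formula its area is 12.00.

12.00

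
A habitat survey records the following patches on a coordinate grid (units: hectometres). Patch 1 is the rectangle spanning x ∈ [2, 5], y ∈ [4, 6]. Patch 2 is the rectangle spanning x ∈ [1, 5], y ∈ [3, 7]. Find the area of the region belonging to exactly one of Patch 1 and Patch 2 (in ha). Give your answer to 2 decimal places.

10.00

|Patch 1∩Patch 2|: x∈[2,5], y∈[4,6] → 3·2 = 6.
|Patch 1 △ Patch 2| = |Patch 1| + |Patch 2| − 2·|Patch 1∩Patch 2| = 6 + 16 − 12 = 10.00.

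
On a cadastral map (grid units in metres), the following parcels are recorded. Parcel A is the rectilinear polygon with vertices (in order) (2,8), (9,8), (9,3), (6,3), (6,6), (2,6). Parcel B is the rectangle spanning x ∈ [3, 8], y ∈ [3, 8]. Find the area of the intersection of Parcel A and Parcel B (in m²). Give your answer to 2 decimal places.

16.00

The intersection is the polygon with vertices (8,8), (8,3), (6,3), (6,6), (3,6), (3,8).
By the shoelace formula its area is 16.00.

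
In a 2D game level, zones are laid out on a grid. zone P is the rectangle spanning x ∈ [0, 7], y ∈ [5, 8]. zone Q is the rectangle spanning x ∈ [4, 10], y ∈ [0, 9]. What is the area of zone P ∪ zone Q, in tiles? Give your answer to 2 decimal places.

By inclusion–exclusion:
Individual areas: |zone P| = 21, |zone Q| = 54.
|zone P∩zone Q|: x∈[4,7], y∈[5,8] → 3·3 = 9.
|zone P ∪ zone Q| = 75 − 9 = 66.00.

66.00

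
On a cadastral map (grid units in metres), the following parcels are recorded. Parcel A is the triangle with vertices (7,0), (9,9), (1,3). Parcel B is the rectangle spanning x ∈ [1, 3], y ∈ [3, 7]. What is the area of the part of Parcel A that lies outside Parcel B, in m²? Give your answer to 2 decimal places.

28.50

|Parcel A| = 30, |Parcel A∩Parcel B| = 1.5.
|Parcel A ∖ Parcel B| = |Parcel A| − |Parcel A∩Parcel B| = 30 − 1.5 = 28.50.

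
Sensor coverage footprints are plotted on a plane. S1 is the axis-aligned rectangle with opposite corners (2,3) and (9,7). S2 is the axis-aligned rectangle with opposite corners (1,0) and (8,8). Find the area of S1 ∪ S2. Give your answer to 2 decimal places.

60.00

By inclusion–exclusion:
Individual areas: |S1| = 28, |S2| = 56.
|S1∩S2|: x∈[2,8], y∈[3,7] → 6·4 = 24.
|S1 ∪ S2| = 84 − 24 = 60.00.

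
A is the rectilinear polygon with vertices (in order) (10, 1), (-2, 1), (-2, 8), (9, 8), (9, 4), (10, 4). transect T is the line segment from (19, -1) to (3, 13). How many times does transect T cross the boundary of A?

The segment meets the boundary at (8.714,8), (9,7.75).

2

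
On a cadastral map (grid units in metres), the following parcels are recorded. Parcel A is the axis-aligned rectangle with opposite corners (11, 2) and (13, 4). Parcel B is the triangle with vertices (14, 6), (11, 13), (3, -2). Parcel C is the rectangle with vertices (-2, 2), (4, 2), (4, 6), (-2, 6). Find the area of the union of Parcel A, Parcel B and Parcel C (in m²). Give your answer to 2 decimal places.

By inclusion–exclusion:
Individual areas: |Parcel A| = 4, |Parcel B| = 50.5, |Parcel C| = 24.
|Parcel A∩Parcel B| = 0.0227.
|Parcel A∩Parcel C| = 0 (no overlap).
|Parcel B∩Parcel C| = 0.
|Parcel A∩Parcel B∩Parcel C| = 0.
|Parcel A ∪ Parcel B ∪ Parcel C| = 78.5 − 0.0227 + 0 = 78.48.

78.48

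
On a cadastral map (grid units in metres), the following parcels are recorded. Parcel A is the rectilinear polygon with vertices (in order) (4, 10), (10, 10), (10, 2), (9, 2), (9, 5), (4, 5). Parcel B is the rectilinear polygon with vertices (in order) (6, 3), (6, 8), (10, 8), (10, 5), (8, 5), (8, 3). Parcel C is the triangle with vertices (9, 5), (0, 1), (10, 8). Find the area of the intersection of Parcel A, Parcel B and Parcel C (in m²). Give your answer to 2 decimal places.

The intersection is the polygon with vertices (8,5), (6,5), (6,5.2), (10,8), (9,5).
By the shoelace formula its area is 4.90.

4.90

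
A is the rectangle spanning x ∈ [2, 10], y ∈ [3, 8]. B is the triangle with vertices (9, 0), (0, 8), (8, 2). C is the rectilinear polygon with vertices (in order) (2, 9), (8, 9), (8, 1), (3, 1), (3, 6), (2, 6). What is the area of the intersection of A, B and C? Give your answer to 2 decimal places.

2.12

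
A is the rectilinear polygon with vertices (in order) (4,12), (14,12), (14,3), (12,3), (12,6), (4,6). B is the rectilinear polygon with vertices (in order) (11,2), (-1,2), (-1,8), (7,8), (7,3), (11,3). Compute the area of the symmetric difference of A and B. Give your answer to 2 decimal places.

106.00

|A| = 66, |B| = 52, |A∩B| = 6.
|A △ B| = |A| + |B| − 2·|A∩B| = 66 + 52 − 12 = 106.00.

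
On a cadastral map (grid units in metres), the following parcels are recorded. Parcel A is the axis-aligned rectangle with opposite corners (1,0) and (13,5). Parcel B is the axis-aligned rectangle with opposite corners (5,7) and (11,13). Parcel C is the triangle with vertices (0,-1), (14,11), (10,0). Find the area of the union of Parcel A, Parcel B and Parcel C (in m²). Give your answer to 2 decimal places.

By inclusion–exclusion:
Individual areas: |Parcel A| = 60, |Parcel B| = 36, |Parcel C| = 53.
|Parcel A∩Parcel B| = 0 (no overlap).
|Parcel A∩Parcel C| = 34.1288.
|Parcel B∩Parcel C| = 1.1905.
|Parcel A∩Parcel B∩Parcel C| = 0.
|Parcel A ∪ Parcel B ∪ Parcel C| = 149 − 35.3193 + 0 = 113.68.

113.68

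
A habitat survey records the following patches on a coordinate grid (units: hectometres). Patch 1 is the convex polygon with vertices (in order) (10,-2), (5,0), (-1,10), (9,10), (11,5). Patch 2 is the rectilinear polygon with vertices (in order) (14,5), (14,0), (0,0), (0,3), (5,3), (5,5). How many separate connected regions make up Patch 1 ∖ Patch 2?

2

Patch 1 ∖ Patch 2 splits into 2 disjoint pieces (area 5.2857, area 52.3).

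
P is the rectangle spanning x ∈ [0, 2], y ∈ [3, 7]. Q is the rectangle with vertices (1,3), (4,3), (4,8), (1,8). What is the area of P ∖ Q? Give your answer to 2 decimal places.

4.00

|P∩Q|: x∈[1,2], y∈[3,7] → 1·4 = 4.
|P| = 8.
|P ∖ Q| = |P| − |P∩Q| = 8 − 4 = 4.00.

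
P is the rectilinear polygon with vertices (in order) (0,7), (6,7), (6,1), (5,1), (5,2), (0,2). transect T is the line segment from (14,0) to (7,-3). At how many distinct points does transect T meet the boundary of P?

0

The segment lies entirely outside P and never meets its boundary.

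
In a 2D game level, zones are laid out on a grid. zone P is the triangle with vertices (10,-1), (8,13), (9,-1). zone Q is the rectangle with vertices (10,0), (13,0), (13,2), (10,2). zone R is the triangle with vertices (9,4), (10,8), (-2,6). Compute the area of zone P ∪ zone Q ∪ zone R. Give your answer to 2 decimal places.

By inclusion–exclusion:
Individual areas: |zone P| = 7, |zone Q| = 6, |zone R| = 23.
|zone P∩zone Q| = 0.
|zone P∩zone R| = 1.7966.
|zone Q∩zone R| = 0.
|zone P∩zone Q∩zone R| = 0.
|zone P ∪ zone Q ∪ zone R| = 36 − 1.7966 + 0 = 34.20.

34.20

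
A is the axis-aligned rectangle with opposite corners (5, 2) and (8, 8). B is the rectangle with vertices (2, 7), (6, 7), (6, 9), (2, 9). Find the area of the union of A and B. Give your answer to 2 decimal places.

By inclusion–exclusion:
Individual areas: |A| = 18, |B| = 8.
|A∩B|: x∈[5,6], y∈[7,8] → 1·1 = 1.
|A ∪ B| = 26 − 1 = 25.00.

25.00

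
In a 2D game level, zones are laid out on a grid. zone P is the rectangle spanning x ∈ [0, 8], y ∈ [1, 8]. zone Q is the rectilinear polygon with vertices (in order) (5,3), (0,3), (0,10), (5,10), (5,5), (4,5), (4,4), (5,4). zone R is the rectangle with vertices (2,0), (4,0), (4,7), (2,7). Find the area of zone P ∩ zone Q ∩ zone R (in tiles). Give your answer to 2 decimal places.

The intersection is the polygon with vertices (4,4), (4,3), (2,3), (2,7), (4,7), (4,5).
By the shoelace formula its area is 8.00.

8.00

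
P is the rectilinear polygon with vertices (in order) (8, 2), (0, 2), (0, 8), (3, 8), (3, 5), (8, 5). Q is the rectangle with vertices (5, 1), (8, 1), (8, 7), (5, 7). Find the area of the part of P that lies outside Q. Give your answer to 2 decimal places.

|P| = 33, |P∩Q| = 9.
|P ∖ Q| = |P| − |P∩Q| = 33 − 9 = 24.00.

24.00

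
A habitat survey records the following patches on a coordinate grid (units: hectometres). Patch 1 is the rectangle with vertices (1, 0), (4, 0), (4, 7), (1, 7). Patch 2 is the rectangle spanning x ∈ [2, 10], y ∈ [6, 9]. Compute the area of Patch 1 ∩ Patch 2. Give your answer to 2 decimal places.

2.00

|Patch 1∩Patch 2|: x∈[2,4], y∈[6,7] → 2·1 = 2.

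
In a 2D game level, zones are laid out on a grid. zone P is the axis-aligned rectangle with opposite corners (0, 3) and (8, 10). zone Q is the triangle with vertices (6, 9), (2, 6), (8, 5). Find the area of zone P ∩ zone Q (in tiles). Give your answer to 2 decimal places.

The intersection is the polygon with vertices (2,6), (6,9), (8,5).
By the shoelace formula its area is 11.00.

11.00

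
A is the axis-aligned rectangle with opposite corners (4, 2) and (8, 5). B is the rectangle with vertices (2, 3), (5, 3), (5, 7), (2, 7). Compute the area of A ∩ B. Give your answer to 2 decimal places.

|A∩B|: x∈[4,5], y∈[3,5] → 1·2 = 2.

2.00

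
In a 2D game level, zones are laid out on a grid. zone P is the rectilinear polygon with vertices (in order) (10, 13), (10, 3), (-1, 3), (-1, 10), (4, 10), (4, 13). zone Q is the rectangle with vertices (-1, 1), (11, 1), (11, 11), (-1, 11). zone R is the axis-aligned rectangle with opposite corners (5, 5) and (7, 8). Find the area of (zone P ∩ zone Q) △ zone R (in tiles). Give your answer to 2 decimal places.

|zone P ∩ zone Q| = 83.
|(zone P ∩ zone Q) ∩ zone R| = 6.
|(zone P ∩ zone Q) △ zone R| = 83 + 6 − 12 = 77.00.

77.00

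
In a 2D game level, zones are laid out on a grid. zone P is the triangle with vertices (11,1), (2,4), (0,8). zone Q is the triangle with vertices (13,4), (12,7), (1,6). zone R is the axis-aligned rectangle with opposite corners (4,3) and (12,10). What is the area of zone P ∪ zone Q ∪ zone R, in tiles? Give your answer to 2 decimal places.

By inclusion–exclusion:
Individual areas: |zone P| = 15, |zone Q| = 17, |zone R| = 56.
|zone P∩zone Q| = 0.7011.
|zone P∩zone R| = 4.5671.
|zone Q∩zone R| = 14.4242.
|zone P∩zone Q∩zone R| = 0.
|zone P ∪ zone Q ∪ zone R| = 88 − 19.6924 + 0 = 68.31.

68.31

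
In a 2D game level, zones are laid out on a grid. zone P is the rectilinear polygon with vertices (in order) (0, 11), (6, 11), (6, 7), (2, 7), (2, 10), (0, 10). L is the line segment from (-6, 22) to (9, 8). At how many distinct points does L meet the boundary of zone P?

2

The segment meets the boundary at (6,10.8), (5.786,11).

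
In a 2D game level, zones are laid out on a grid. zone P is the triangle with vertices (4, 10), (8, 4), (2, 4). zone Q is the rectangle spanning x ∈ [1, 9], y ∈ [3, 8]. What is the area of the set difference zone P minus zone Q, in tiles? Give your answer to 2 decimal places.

2.00

|zone P| = 18, |zone P∩zone Q| = 16.
|zone P ∖ zone Q| = |zone P| − |zone P∩zone Q| = 18 − 16 = 2.00.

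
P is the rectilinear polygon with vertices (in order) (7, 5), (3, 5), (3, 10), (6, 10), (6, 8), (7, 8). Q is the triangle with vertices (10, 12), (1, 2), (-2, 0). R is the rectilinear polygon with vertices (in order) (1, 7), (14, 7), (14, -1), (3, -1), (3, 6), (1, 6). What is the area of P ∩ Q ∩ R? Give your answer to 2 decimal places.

The intersection is the polygon with vertices (5,7), (5.5,7), (3.7,5), (3,5).
By the shoelace formula its area is 1.20.

1.20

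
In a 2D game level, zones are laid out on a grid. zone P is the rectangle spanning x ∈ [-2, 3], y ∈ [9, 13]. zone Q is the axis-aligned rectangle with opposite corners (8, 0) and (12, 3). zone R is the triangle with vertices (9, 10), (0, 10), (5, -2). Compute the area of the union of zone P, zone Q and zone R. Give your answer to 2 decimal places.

By inclusion–exclusion:
Individual areas: |zone P| = 20, |zone Q| = 12, |zone R| = 54.
|zone P∩zone Q| = 0 (no overlap).
|zone P∩zone R| = 2.7917.
|zone Q∩zone R| = 0.
|zone P∩zone Q∩zone R| = 0.
|zone P ∪ zone Q ∪ zone R| = 86 − 2.7917 + 0 = 83.21.

83.21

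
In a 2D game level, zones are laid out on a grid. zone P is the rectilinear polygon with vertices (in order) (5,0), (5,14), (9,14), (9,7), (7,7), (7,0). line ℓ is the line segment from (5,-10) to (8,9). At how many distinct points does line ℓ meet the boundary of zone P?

The segment meets the boundary at (7,2.667), (6.579,0), (7.684,7).

3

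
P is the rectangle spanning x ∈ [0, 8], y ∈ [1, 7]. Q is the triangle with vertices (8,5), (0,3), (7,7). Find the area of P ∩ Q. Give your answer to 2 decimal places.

The intersection is the polygon with vertices (0,3), (7,7), (8,5).
By the shoelace formula its area is 9.00.

9.00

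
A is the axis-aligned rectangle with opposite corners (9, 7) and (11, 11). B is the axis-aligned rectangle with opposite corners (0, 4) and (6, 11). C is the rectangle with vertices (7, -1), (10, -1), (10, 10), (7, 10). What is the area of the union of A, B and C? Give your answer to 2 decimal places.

By inclusion–exclusion:
Individual areas: |A| = 8, |B| = 42, |C| = 33.
|A∩B| = 0 (no overlap).
|A∩C|: x∈[9,10], y∈[7,10] → 1·3 = 3.
|B∩C| = 0 (no overlap).
|A∩B∩C| = 0.
|A ∪ B ∪ C| = 83 − 3 + 0 = 80.00.

80.00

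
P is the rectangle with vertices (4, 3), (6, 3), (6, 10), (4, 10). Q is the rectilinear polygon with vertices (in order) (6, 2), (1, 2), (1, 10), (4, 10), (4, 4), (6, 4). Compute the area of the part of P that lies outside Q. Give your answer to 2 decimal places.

|P| = 14, |P∩Q| = 2.
|P ∖ Q| = |P| − |P∩Q| = 14 − 2 = 12.00.

12.00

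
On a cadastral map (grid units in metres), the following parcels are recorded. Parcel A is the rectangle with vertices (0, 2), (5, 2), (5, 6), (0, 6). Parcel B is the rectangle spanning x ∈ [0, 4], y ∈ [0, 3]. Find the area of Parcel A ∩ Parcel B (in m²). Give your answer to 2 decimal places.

|Parcel A∩Parcel B|: x∈[0,4], y∈[2,3] → 4·1 = 4.

4.00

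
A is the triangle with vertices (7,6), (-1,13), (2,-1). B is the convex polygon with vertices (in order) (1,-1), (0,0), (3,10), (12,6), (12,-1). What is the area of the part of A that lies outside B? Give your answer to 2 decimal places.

15.02

|A| = 45.5, |A∩B| = 30.4772.
|A ∖ B| = |A| − |A∩B| = 45.5 − 30.4772 = 15.02.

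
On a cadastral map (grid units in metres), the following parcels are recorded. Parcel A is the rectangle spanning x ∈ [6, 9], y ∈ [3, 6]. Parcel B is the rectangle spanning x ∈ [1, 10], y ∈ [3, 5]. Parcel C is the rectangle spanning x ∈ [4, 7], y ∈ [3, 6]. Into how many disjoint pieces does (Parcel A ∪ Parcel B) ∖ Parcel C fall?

2

(Parcel A ∪ Parcel B) ∖ Parcel C splits into 2 disjoint pieces (area 8, area 6).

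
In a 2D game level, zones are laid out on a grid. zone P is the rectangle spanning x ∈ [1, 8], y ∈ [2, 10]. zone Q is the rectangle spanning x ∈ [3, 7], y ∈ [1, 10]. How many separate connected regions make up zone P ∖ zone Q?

zone P ∖ zone Q splits into 2 disjoint pieces (area 8, area 16).

2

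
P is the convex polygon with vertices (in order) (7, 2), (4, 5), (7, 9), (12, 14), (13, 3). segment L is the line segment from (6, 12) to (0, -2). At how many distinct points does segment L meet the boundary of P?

The segment lies entirely outside P and never meets its boundary.

0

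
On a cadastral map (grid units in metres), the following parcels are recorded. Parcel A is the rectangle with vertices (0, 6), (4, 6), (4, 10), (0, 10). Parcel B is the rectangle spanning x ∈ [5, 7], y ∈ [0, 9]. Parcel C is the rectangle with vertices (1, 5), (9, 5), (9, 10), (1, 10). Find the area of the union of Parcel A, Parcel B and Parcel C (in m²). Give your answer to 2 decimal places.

By inclusion–exclusion:
Individual areas: |Parcel A| = 16, |Parcel B| = 18, |Parcel C| = 40.
|Parcel A∩Parcel B| = 0 (no overlap).
|Parcel A∩Parcel C|: x∈[1,4], y∈[6,10] → 3·4 = 12.
|Parcel B∩Parcel C|: x∈[5,7], y∈[5,9] → 2·4 = 8.
|Parcel A∩Parcel B∩Parcel C| = 0.
|Parcel A ∪ Parcel B ∪ Parcel C| = 74 − 20 + 0 = 54.00.

54.00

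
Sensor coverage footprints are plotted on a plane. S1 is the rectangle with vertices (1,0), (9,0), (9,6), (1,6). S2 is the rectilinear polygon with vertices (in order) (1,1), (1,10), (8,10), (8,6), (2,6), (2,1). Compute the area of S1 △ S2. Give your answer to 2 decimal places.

|S1| = 48, |S2| = 33, |S1∩S2| = 5.
|S1 △ S2| = |S1| + |S2| − 2·|S1∩S2| = 48 + 33 − 10 = 71.00.

71.00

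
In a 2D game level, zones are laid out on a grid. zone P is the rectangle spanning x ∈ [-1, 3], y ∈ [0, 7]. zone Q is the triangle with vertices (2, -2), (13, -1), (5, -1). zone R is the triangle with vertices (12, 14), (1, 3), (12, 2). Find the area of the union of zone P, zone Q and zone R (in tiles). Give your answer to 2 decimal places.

By inclusion–exclusion:
Individual areas: |zone P| = 28, |zone Q| = 4, |zone R| = 66.
|zone P∩zone Q| = 0.
|zone P∩zone R| = 2.1818.
|zone Q∩zone R| = 0.
|zone P∩zone Q∩zone R| = 0.
|zone P ∪ zone Q ∪ zone R| = 98 − 2.1818 + 0 = 95.82.

95.82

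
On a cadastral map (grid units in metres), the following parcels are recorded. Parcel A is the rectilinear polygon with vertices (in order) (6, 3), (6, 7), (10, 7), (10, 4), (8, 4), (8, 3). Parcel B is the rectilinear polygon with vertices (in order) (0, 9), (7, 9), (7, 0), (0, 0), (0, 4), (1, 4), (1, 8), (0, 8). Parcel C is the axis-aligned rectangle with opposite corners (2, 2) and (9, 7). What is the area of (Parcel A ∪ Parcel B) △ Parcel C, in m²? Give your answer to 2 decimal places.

|Parcel A ∪ Parcel B| = 69.
|(Parcel A ∪ Parcel B) ∩ Parcel C| = 32.
|(Parcel A ∪ Parcel B) △ Parcel C| = 69 + 35 − 64 = 40.00.

40.00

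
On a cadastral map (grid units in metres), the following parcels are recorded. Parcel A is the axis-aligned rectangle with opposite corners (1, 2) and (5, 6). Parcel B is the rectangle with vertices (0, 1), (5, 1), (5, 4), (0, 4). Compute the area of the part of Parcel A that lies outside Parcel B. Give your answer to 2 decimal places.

|Parcel A∩Parcel B|: x∈[1,5], y∈[2,4] → 4·2 = 8.
|Parcel A| = 16.
|Parcel A ∖ Parcel B| = |Parcel A| − |Parcel A∩Parcel B| = 16 − 8 = 8.00.

8.00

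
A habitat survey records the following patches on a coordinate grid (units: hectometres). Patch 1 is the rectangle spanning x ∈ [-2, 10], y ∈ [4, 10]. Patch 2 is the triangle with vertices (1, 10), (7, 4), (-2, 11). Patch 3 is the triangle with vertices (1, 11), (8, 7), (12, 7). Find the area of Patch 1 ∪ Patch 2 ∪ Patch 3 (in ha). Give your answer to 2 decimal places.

By inclusion–exclusion:
Individual areas: |Patch 1| = 72, |Patch 2| = 6, |Patch 3| = 8.
|Patch 1∩Patch 2| = 5.1429.
|Patch 1∩Patch 3| = 6.7727.
|Patch 2∩Patch 3| = 0.
|Patch 1∩Patch 2∩Patch 3| = 0.
|Patch 1 ∪ Patch 2 ∪ Patch 3| = 86 − 11.9156 + 0 = 74.08.

74.08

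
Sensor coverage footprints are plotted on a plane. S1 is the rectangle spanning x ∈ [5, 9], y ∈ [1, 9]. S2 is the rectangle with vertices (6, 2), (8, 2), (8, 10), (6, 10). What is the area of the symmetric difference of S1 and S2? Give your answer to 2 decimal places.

20.00

|S1∩S2|: x∈[6,8], y∈[2,9] → 2·7 = 14.
|S1 △ S2| = |S1| + |S2| − 2·|S1∩S2| = 32 + 16 − 28 = 20.00.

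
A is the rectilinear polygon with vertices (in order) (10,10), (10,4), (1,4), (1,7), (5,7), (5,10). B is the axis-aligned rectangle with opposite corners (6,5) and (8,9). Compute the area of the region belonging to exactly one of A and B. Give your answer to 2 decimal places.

|A| = 42, |B| = 8, |A∩B| = 8.
|A △ B| = |A| + |B| − 2·|A∩B| = 42 + 8 − 16 = 34.00.

34.00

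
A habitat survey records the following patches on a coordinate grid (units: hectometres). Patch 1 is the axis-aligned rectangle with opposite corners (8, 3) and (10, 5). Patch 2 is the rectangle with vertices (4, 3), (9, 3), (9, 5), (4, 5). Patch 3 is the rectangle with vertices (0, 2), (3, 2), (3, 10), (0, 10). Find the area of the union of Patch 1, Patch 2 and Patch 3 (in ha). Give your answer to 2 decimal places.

36.00

By inclusion–exclusion:
Individual areas: |Patch 1| = 4, |Patch 2| = 10, |Patch 3| = 24.
|Patch 1∩Patch 2|: x∈[8,9], y∈[3,5] → 1·2 = 2.
|Patch 1∩Patch 3| = 0 (no overlap).
|Patch 2∩Patch 3| = 0 (no overlap).
|Patch 1∩Patch 2∩Patch 3| = 0.
|Patch 1 ∪ Patch 2 ∪ Patch 3| = 38 − 2 + 0 = 36.00.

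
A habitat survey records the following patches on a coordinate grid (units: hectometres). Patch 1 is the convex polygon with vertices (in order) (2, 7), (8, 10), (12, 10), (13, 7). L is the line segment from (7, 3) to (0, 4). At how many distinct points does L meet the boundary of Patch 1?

0

The segment lies entirely outside Patch 1 and never meets its boundary.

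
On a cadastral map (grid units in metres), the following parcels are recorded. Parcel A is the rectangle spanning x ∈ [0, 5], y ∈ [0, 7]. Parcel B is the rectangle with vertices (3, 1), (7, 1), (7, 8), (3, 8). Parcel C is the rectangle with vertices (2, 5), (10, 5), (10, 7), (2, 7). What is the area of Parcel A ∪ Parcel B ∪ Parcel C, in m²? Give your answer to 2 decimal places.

57.00

By inclusion–exclusion:
Individual areas: |Parcel A| = 35, |Parcel B| = 28, |Parcel C| = 16.
|Parcel A∩Parcel B|: x∈[3,5], y∈[1,7] → 2·6 = 12.
|Parcel A∩Parcel C|: x∈[2,5], y∈[5,7] → 3·2 = 6.
|Parcel B∩Parcel C|: x∈[3,7], y∈[5,7] → 4·2 = 8.
|Parcel A∩Parcel B∩Parcel C| = 4.
|Parcel A ∪ Parcel B ∪ Parcel C| = 79 − 26 + 4 = 57.00.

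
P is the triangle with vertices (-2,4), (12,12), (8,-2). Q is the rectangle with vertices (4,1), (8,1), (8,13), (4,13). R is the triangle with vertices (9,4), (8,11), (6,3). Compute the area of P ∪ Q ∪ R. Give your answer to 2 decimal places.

By inclusion–exclusion:
Individual areas: |P| = 82, |Q| = 48, |R| = 11.
|P∩Q| = 30.2857.
|P∩R| = 10.6498.
|Q∩R| = 7.3333.
|P∩Q∩R| = 7.0923.
|P ∪ Q ∪ R| = 141 − 48.2688 + 7.0923 = 99.82.

99.82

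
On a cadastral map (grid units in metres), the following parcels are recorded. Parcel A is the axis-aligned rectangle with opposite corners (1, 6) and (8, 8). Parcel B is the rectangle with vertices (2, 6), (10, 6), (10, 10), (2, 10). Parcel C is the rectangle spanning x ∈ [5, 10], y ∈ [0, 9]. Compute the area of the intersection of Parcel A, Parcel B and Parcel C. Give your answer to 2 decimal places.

6.00

The intersection is the polygon with vertices (8,6), (5,6), (5,8), (8,8).
By the shoelace formula its area is 6.00.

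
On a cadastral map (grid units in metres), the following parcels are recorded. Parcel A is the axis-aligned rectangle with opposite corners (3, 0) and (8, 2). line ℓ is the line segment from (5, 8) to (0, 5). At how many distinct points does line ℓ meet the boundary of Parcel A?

0

The segment lies entirely outside Parcel A and never meets its boundary.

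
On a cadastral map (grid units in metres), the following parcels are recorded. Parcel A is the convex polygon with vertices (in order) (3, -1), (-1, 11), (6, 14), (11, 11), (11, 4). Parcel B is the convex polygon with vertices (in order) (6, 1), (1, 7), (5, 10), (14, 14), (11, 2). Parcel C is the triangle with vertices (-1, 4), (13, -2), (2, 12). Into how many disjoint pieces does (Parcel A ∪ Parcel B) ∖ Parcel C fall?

2

(Parcel A ∪ Parcel B) ∖ Parcel C splits into 2 disjoint pieces (area 81.8334, area 7.2227).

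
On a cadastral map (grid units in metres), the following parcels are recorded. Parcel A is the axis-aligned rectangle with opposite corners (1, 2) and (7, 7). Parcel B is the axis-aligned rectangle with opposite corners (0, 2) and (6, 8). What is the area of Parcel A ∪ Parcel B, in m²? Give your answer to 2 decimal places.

By inclusion–exclusion:
Individual areas: |Parcel A| = 30, |Parcel B| = 36.
|Parcel A∩Parcel B|: x∈[1,6], y∈[2,7] → 5·5 = 25.
|Parcel A ∪ Parcel B| = 66 − 25 = 41.00.

41.00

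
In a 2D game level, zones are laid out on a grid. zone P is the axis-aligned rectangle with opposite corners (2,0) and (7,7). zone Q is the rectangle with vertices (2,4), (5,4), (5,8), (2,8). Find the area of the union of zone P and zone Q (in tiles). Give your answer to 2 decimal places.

By inclusion–exclusion:
Individual areas: |zone P| = 35, |zone Q| = 12.
|zone P∩zone Q|: x∈[2,5], y∈[4,7] → 3·3 = 9.
|zone P ∪ zone Q| = 47 − 9 = 38.00.

38.00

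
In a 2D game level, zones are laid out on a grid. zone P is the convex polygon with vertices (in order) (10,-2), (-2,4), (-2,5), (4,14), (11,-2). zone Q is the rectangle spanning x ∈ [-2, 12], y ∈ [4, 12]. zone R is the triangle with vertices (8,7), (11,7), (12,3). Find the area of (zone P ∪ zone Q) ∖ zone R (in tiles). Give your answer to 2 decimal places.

142.71

|zone P ∪ zone Q| = 148.3333.
|(zone P ∪ zone Q) ∩ zone R| = 5.625.
|(zone P ∪ zone Q) ∖ zone R| = 148.3333 − 5.625 = 142.71.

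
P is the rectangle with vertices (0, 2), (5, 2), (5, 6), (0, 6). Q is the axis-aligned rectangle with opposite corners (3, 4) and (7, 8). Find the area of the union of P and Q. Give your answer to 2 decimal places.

By inclusion–exclusion:
Individual areas: |P| = 20, |Q| = 16.
|P∩Q|: x∈[3,5], y∈[4,6] → 2·2 = 4.
|P ∪ Q| = 36 − 4 = 32.00.

32.00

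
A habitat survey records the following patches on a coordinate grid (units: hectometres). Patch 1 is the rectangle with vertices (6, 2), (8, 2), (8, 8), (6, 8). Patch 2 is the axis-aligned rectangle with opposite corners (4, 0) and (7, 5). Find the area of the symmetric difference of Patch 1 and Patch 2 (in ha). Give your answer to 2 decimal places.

21.00

|Patch 1∩Patch 2|: x∈[6,7], y∈[2,5] → 1·3 = 3.
|Patch 1 △ Patch 2| = |Patch 1| + |Patch 2| − 2·|Patch 1∩Patch 2| = 12 + 15 − 6 = 21.00.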